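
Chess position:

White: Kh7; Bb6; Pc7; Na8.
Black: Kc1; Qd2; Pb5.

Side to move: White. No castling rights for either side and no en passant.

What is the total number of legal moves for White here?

15

White to move; king on h7.
In check: no.
Legal moves: Kh8, Kg8, Kg7, Kg6, Ba7, Bc5, Ba5, Bd4, Be3, Bf2, Bg1, c8=Q+, c8=R+, c8=B, c8=N.
Count: 15.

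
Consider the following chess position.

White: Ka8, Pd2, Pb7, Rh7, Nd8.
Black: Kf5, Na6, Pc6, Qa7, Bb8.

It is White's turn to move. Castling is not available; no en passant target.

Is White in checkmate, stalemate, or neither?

checkmate

White to move; white king on a8.
In check: yes, from the black queen on a7.
King squares — a7: attacked by Bb8; b7: own pawn; b8: attacked by Na6.
Legal moves for White: none.
In check with no legal moves → checkmate.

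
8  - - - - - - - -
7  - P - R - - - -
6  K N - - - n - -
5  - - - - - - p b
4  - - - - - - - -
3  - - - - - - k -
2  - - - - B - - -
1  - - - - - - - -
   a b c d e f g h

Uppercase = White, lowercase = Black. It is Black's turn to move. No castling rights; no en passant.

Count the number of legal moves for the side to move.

20

Black to move; king on g3.
In check: no.
Legal moves: Ng8, Ne8, Nh7, Nxd7, Nd5, Ng4, Ne4, Be8, Bf7, Bg6, Bg4, Bf3, Bxe2+, Kh4, Kf4, Kh3, Kh2, Kg2, Kf2, g4.
Count: 20.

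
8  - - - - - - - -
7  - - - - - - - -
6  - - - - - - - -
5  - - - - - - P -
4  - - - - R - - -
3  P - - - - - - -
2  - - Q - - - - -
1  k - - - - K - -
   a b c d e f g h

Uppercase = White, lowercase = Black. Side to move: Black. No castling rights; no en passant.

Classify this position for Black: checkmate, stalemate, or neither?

stalemate

Black to move; black king on a1.
In check: no.
King squares — b1: attacked by Qc2; a2: attacked by Qc2; b2: attacked by Qc2.
Legal moves for Black: none.
Not in check and no legal moves → stalemate.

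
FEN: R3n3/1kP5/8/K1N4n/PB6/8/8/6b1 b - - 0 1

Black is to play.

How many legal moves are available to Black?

Black to move; king on b7.
In check: yes, from the white knight on c5.
Legal moves: Kxa8, Kxc7, Kc6, Bxc5.
Count: 4.

4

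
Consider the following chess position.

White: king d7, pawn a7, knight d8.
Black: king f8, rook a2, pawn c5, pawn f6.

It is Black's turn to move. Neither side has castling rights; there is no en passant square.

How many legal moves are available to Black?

17

Black to move; king on f8.
In check: no.
Legal moves: Kg8, Kg7, Rxa7+, Ra6, Ra5, Ra4, Ra3, Rh2, Rg2, Rf2, Re2, Rd2+, Rc2, Rb2, Ra1, f5, c4.
Count: 17.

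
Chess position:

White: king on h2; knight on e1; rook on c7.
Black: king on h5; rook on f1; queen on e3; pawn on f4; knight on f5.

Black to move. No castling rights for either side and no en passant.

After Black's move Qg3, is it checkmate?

yes

After Qg3: white king on h2; in check: yes, from the black queen on g3.
King squares — g1: attacked by Rf1; h1: attacked by Rf1; g2: attacked by Qg3; g3: attacked by Pf4; h3: attacked by Qg3.
White has no legal moves → checkmate.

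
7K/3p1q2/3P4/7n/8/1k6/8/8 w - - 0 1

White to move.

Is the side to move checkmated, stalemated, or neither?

White to move; white king on h8.
In check: no.
King squares — g7: attacked by Nh5; h7: attacked by Qf7; g8: attacked by Qf7.
Legal moves for White: none.
Not in check and no legal moves → stalemate.

stalemate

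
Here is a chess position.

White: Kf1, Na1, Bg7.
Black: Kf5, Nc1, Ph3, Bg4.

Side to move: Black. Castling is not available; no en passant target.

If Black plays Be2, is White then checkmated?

no

After Be2: white king on f1; in check: yes, from the black bishop on e2.
White has 3 legal replies: Kf2, Kg1, Ke1.
In check but a legal move exists → not checkmate.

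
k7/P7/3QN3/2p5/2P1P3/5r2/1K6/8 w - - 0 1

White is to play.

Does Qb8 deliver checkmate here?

yes

After Qb8: black king on a8; in check: yes, from the white queen on b8.
King squares — a7: attacked by Qb8; b7: attacked by Qb8; b8: attacked by Pa7.
Black has no legal moves → checkmate.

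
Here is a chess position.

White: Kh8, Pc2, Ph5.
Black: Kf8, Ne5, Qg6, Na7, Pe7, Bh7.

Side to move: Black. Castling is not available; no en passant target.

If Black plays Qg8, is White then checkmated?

yes

After Qg8: white king on h8; in check: yes, from the black queen on g8.
King squares — g7: attacked by Kf8; h7: attacked by Qg8; g8: attacked by Bh7.
White has no legal moves → checkmate.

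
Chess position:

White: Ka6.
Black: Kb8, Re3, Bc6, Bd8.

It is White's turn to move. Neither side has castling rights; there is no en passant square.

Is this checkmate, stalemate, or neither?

stalemate

White to move; white king on a6.
In check: no.
King squares — a5: attacked by Bd8; b5: attacked by Bc6; b6: attacked by Bd8; a7: attacked by Kb8; b7: attacked by Bc6.
Legal moves for White: none.
Not in check and no legal moves → stalemate.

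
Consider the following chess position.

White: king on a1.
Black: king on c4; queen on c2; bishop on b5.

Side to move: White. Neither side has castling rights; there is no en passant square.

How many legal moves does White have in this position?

0

White to move; king on a1.
In check: no.
Legal moves: none.
Count: 0.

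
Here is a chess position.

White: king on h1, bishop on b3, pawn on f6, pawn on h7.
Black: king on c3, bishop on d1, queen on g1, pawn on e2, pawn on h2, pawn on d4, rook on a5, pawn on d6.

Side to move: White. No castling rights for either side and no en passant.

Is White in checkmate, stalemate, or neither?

White to move; white king on h1.
In check: yes, from the black queen on g1.
King squares — g1: attacked by Ph2; g2: attacked by Qg1; h2: attacked by Qg1.
Legal moves for White: none.
In check with no legal moves → checkmate.

checkmate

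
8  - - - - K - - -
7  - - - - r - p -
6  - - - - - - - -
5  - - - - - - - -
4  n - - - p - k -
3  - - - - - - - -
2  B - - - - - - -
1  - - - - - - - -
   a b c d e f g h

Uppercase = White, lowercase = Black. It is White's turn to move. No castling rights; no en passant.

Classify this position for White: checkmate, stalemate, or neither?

neither

White to move; white king on e8.
In check: yes, from the black rook on e7.
Legal moves for White: Kf8, Kd8, Kxe7.
White is in check but has 3 legal moves → neither.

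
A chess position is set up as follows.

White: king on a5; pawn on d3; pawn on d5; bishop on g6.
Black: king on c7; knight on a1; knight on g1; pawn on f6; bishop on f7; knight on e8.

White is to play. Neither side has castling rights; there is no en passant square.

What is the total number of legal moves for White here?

White to move; king on a5.
In check: no.
Legal moves: Bh7, Bxf7, Bh5, Bf5, Be4, Ka6, Kb5, Kb4, Ka4, d6+, d4.
Count: 11.

11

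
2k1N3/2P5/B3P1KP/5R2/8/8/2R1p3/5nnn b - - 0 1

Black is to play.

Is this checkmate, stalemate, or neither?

Black to move; black king on c8.
In check: yes, from the white bishop on a6.
King squares — b7: attacked by Ba6; c7: attacked by Rc2; d7: attacked by Pe6; b8: attacked by Pc7; d8: attacked by Pc7.
Legal moves for Black: none.
In check with no legal moves → checkmate.

checkmate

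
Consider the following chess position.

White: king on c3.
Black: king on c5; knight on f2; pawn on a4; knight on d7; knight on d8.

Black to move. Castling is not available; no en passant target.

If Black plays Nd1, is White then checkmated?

no

After Nd1: white king on c3; in check: yes, from the black knight on d1.
White has 3 legal replies: Kd3, Kd2, Kc2.
In check but a legal move exists → not checkmate.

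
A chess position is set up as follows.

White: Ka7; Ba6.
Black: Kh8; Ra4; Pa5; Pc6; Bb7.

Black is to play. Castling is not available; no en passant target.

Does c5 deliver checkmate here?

After c5: white king on a7; in check: no.
White is not in check, so this cannot be checkmate.

no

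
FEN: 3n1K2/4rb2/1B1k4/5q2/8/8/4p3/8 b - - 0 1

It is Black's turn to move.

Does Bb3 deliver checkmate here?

yes

After Bb3: white king on f8; in check: yes, from the black queen on f5.
King squares — e7: attacked by Kd6; f7: attacked by Bb3; g7: attacked by Re7; e8: attacked by Re7; g8: attacked by Bb3.
White has no legal moves → checkmate.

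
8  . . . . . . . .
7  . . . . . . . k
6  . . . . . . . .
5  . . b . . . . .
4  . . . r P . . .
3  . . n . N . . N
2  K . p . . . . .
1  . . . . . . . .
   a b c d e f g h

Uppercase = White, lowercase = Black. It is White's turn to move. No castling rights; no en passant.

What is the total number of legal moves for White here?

White to move; king on a2.
In check: yes, from the black knight on c3.
Legal moves: Kb3, Kb2, Ka1.
Count: 3.

3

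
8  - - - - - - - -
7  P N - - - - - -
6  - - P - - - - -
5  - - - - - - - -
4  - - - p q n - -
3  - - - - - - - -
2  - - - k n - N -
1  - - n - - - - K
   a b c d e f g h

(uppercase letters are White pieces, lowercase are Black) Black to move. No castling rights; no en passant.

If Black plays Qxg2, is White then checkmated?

yes

After Qxg2: white king on h1; in check: yes, from the black queen on g2.
King squares — g1: attacked by Ne2; g2: attacked by Nf4; h2: attacked by Qg2.
White has no legal moves → checkmate.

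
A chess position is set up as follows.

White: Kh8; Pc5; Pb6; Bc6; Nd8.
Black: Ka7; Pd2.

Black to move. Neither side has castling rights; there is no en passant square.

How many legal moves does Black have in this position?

Black to move; king on a7.
In check: yes, from the white pawn on b6.
Legal moves: Kb8, Ka6.
Count: 2.

2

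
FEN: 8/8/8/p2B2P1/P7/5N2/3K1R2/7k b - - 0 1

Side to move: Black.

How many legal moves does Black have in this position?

Black to move; king on h1.
In check: no.
Legal moves: none.
Count: 0.

0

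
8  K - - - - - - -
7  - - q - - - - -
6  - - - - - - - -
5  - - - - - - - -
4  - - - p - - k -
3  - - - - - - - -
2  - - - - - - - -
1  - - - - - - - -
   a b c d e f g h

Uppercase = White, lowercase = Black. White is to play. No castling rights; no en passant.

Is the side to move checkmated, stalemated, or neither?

stalemate

White to move; white king on a8.
In check: no.
King squares — a7: attacked by Qc7; b7: attacked by Qc7; b8: attacked by Qc7.
Legal moves for White: none.
Not in check and no legal moves → stalemate.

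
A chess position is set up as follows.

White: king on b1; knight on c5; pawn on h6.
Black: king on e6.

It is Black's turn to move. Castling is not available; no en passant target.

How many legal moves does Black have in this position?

Black to move; king on e6.
In check: yes, from the white knight on c5.
Legal moves: Kf7, Ke7, Kf6, Kd6, Kf5, Ke5, Kd5.
Count: 7.

7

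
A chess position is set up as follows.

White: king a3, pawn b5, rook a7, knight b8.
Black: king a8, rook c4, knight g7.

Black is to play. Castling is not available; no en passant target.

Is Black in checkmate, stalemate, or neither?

Black to move; black king on a8.
In check: yes, from the white rook on a7.
Legal moves for Black: Kxb8, Kxa7.
Black is in check but has 2 legal moves → neither.

neither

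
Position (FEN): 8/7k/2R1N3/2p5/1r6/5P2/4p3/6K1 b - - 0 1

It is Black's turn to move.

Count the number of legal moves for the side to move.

23

Black to move; king on h7.
In check: no.
Legal moves: Kh8, Kg8, Kh6, Kg6, Rb8, Rb7, Rb6, Rb5, Rh4, Rg4+, Rf4, Re4, Rd4, Rc4, Ra4, Rb3, Rb2, Rb1+, c4, e1=Q+, e1=R+, e1=B, e1=N.
Count: 23.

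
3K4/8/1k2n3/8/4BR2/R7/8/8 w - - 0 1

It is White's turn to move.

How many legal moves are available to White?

4

White to move; king on d8.
In check: yes, from the black knight on e6.
Legal moves: Ke8, Kc8, Ke7, Kd7.
Count: 4.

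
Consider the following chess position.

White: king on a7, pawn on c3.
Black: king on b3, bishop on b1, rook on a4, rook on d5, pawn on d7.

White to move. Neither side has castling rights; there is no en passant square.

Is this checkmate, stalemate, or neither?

White to move; white king on a7.
In check: yes, from the black rook on a4.
King squares — a6: attacked by Ra4; b6: available; b7: available; a8: attacked by Ra4; b8: available.
Legal moves for White: Kb8, Kb7, Kb6.
White is in check but has 3 legal moves → neither.

neither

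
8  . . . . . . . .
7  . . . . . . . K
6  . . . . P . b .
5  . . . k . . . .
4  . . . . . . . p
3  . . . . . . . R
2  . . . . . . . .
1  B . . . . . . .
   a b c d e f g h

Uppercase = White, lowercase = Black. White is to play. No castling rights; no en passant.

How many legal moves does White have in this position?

5

White to move; king on h7.
In check: yes, from the black bishop on g6.
Legal moves: Kh8, Kg8, Kg7, Kh6, Kxg6.
Count: 5.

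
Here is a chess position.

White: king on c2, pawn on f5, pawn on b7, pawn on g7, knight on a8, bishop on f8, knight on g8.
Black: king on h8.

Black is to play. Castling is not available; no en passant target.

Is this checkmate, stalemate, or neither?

neither

Black to move; black king on h8.
In check: yes, from the white pawn on g7.
King squares — g7: attacked by Bf8; h7: available; g8: available.
Legal moves for Black: Kxg8, Kh7.
Black is in check but has 2 legal moves → neither.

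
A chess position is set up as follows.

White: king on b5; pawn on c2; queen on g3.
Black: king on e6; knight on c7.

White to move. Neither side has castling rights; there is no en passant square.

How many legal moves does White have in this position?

8

White to move; king on b5.
In check: yes, from the black knight on c7.
Legal moves: Kc6, Kb6, Kc5, Ka5, Kc4, Kb4, Ka4, Qxc7.
Count: 8.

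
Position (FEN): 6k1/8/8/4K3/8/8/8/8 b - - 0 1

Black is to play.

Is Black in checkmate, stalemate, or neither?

neither

Black to move; black king on g8.
In check: no.
Legal moves for Black: Kh8, Kf8, Kh7, Kg7, Kf7.
Black has 5 legal moves and is not in check → neither.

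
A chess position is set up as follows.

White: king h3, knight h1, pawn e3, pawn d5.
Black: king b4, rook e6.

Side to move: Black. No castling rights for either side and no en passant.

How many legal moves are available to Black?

20

Black to move; king on b4.
In check: no.
Legal moves: Re8, Re7, Rh6+, Rg6, Rf6, Rd6, Rc6, Rb6, Ra6, Re5, Re4, Rxe3+, Kc5, Kb5, Ka5, Kc4, Ka4, Kc3, Kb3, Ka3.
Count: 20.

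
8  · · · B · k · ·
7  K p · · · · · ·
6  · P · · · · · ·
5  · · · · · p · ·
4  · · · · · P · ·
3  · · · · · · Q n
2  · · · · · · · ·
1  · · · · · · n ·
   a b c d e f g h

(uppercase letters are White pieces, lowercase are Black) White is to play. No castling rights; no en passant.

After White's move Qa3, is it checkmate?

no

After Qa3: black king on f8; in check: yes, from the white queen on a3.
Black has 4 legal replies: Kg8, Ke8, Kg7, Kf7.
In check but a legal move exists → not checkmate.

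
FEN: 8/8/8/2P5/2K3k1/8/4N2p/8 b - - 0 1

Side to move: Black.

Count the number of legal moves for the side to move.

10

Black to move; king on g4.
In check: no.
Legal moves: Kh5, Kg5, Kf5, Kh4, Kh3, Kf3, h1=Q, h1=R, h1=B, h1=N.
Count: 10.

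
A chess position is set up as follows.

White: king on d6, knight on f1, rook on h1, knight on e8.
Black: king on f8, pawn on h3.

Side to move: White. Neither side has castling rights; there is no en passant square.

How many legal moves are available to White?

White to move; king on d6.
In check: no.
Legal moves: Ng7, Nc7, Nf6, Kd7, Kc7, Ke6, Kc6, Ke5, Kd5, Kc5, Rxh3, Rh2, Rg1, Ng3, Ne3, Nh2, Nd2.
Count: 17.

17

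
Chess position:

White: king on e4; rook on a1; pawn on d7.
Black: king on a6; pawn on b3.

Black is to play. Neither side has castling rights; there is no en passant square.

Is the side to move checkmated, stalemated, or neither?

Black to move; black king on a6.
In check: yes, from the white rook on a1.
Legal moves for Black: Kb7, Kb6, Kb5.
Black is in check but has 3 legal moves → neither.

neither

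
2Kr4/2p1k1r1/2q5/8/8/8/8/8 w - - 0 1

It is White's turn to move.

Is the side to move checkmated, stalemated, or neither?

White to move; white king on c8.
In check: yes, from the black rook on d8.
King squares — b7: attacked by Qc6; c7: attacked by Qc6; d7: attacked by Qc6; b8: attacked by Rd8; d8: attacked by Ke7.
Legal moves for White: none.
In check with no legal moves → checkmate.

checkmate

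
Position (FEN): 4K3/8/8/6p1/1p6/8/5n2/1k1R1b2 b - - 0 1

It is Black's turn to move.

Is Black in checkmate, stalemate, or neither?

Black to move; black king on b1.
In check: yes, from the white rook on d1.
Legal moves for Black: Kc2, Kb2, Ka2, Nxd1.
Black is in check but has 4 legal moves → neither.

neither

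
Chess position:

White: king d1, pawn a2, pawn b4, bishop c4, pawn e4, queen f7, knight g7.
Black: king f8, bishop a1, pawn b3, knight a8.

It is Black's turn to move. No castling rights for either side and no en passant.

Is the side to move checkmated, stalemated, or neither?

Black to move; black king on f8.
In check: yes, from the white queen on f7.
King squares — e7: attacked by Qf7; f7: attacked by Bc4; g7: attacked by Qf7; e8: attacked by Qf7; g8: attacked by Qf7.
Legal moves for Black: none.
In check with no legal moves → checkmate.

checkmate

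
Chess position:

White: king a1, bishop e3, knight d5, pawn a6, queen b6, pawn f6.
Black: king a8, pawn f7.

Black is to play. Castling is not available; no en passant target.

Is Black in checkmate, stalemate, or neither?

Black to move; black king on a8.
In check: no.
King squares — a7: attacked by Qb6; b7: attacked by Pa6; b8: attacked by Qb6.
Legal moves for Black: none.
Not in check and no legal moves → stalemate.

stalemate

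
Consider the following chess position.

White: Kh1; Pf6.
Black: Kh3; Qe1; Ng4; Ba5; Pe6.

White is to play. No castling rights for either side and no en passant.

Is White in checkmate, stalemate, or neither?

checkmate

White to move; white king on h1.
In check: yes, from the black queen on e1.
King squares — g1: attacked by Qe1; g2: attacked by Kh3; h2: attacked by Kh3.
Legal moves for White: none.
In check with no legal moves → checkmate.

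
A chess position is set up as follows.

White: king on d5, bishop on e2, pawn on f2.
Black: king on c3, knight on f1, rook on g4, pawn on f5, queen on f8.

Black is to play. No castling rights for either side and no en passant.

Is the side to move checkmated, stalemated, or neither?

Black to move; black king on c3.
In check: no.
Legal moves for Black include: Qh8, Qg8+, Qe8, Qd8+, Qc8, Qb8, Qa8+, Qg7, Qf7+, Qe7, Qh6, Qf6, Qd6+, Qc5+, Qb4, Qa3, Rg8, Rg7, ... (list truncated; more exist).
Black has legal moves and is not in check → neither.

neither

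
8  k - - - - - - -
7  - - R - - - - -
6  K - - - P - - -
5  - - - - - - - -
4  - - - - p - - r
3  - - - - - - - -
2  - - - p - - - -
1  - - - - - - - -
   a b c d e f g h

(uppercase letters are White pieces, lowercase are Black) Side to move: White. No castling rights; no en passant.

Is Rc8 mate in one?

yes

After Rc8: black king on a8; in check: yes, from the white rook on c8.
King squares — a7: attacked by Ka6; b7: attacked by Ka6; b8: attacked by Rc8.
Black has no legal moves → checkmate.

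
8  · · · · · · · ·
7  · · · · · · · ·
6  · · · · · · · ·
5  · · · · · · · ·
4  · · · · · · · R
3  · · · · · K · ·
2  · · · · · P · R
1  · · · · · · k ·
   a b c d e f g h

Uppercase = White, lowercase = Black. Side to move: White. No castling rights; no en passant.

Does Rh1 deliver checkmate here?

yes

After Rh1: black king on g1; in check: yes, from the white rook on h1.
King squares — f1: attacked by Rh1; h1: attacked by Rh4; f2: attacked by Kf3; g2: attacked by Kf3; h2: attacked by Rh1.
Black has no legal moves → checkmate.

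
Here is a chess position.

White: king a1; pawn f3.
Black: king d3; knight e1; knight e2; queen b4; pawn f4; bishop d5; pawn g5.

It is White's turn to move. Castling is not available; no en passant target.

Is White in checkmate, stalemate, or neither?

stalemate

White to move; white king on a1.
In check: no.
King squares — b1: attacked by Qb4; a2: attacked by Bd5; b2: attacked by Qb4.
Legal moves for White: none.
Not in check and no legal moves → stalemate.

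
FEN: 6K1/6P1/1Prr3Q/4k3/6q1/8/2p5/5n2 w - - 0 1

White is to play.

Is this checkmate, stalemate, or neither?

White to move; white king on g8.
In check: no.
Legal moves for White include: Kh8, Kf8, Kh7, Kf7, Qh8, Qh7, Qg6, Qf6+, Qe6+, Qxd6+, Qh5+, Qg5+, Qh4, Qf4+, Qh3, Qe3+, Qh2+, Qd2, ... (list truncated; more exist).
White has legal moves and is not in check → neither.

neither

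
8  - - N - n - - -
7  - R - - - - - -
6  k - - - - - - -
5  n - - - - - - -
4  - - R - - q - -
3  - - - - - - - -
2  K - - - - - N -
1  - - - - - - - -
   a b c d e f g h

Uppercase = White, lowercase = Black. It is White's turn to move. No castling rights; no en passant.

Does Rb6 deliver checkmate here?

yes

After Rb6: black king on a6; in check: yes, from the white rook on b6.
King squares — a5: own knight; b5: attacked by Rb6; b6: attacked by Nc8; a7: attacked by Nc8; b7: attacked by Rb6.
Black has no legal moves → checkmate.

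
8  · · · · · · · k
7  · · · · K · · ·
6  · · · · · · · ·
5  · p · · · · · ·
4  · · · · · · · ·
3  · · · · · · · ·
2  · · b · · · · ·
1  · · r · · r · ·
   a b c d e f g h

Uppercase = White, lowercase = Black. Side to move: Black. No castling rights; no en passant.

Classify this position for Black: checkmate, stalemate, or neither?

Black to move; black king on h8.
In check: no.
Legal moves for Black include: Kg8, Kh7, Kg7, Bh7, Bg6, Bf5, Be4, Ba4, Bd3, Bb3, Bd1, Bb1, Rf8, Rf7+, Rf6, Rf5, Rf4, Rf3, ... (list truncated; more exist).
Black has legal moves and is not in check → neither.

neither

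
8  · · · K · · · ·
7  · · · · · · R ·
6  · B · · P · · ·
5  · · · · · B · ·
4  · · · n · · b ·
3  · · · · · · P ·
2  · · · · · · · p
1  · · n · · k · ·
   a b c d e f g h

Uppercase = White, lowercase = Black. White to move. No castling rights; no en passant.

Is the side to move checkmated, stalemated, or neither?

neither

White to move; white king on d8.
In check: no.
Legal moves for White include: Ke8, Kc8, Ke7, Kd7, Kc7, Rg8, Rh7, Rf7, Re7, Rd7, Rc7, Rb7, Ra7, Rg6, Rg5, Rxg4, Bc7, Ba7, ... (list truncated; more exist).
White has legal moves and is not in check → neither.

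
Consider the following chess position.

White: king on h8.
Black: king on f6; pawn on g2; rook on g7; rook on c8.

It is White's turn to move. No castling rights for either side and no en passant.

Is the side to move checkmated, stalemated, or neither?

checkmate

White to move; white king on h8.
In check: yes, from the black rook on c8.
King squares — g7: attacked by Kf6; h7: attacked by Rg7; g8: attacked by Rg7.
Legal moves for White: none.
In check with no legal moves → checkmate.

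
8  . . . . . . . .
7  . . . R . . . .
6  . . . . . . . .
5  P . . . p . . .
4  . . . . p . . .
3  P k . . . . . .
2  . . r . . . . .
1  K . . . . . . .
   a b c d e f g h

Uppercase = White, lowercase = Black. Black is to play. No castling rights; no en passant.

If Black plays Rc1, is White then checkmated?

yes

After Rc1: white king on a1; in check: yes, from the black rook on c1.
King squares — b1: attacked by Rc1; a2: attacked by Kb3; b2: attacked by Kb3.
White has no legal moves → checkmate.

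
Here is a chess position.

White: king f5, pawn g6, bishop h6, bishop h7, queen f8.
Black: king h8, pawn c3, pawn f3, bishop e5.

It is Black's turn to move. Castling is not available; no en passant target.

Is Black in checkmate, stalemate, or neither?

checkmate

Black to move; black king on h8.
In check: yes, from the white queen on f8.
King squares — g7: attacked by Bh6; h7: attacked by Pg6; g8: attacked by Bh7.
Legal moves for Black: none.
In check with no legal moves → checkmate.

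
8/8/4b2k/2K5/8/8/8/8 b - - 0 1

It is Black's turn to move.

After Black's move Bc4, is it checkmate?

After Bc4: white king on c5; in check: no.
White is not in check, so this cannot be checkmate.

no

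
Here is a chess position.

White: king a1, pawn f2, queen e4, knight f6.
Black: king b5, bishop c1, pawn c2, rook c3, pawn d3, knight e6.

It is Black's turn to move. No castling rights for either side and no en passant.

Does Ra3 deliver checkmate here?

After Ra3: white king on a1; in check: yes, from the black rook on a3.
King squares — b1: attacked by Pc2; a2: attacked by Ra3; b2: attacked by Bc1.
White has no legal moves → checkmate.

yes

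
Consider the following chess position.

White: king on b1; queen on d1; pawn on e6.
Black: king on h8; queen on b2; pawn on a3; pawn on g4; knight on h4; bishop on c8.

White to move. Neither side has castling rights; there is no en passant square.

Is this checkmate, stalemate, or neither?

White to move; white king on b1.
In check: yes, from the black queen on b2.
King squares — a1: attacked by Qb2; c1: attacked by Qb2; a2: attacked by Qb2; b2: attacked by Pa3; c2: attacked by Qb2.
Legal moves for White: none.
In check with no legal moves → checkmate.

checkmate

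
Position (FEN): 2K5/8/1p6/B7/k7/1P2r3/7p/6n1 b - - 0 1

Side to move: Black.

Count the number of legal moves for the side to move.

Black to move; king on a4.
In check: yes, from the white pawn on b3.
Legal moves: Kb5, Kxa5, Kxb3, Ka3, Rxb3.
Count: 5.

5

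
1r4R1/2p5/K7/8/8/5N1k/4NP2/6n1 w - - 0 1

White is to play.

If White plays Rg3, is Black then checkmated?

After Rg3: black king on h3; in check: yes, from the white rook on g3.
King squares — g2: attacked by Rg3; h2: attacked by Nf3; g3: attacked by Ne2; g4: attacked by Rg3; h4: attacked by Nf3.
Black has no legal moves → checkmate.

yes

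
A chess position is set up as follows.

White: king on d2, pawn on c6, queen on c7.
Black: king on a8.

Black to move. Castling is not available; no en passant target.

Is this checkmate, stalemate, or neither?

stalemate

Black to move; black king on a8.
In check: no.
King squares — a7: attacked by Qc7; b7: attacked by Pc6; b8: attacked by Qc7.
Legal moves for Black: none.
Not in check and no legal moves → stalemate.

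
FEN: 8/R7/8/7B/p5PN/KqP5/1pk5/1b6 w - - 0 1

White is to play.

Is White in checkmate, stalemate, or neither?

White to move; white king on a3.
In check: yes, from the black queen on b3.
King squares — a2: attacked by Bb1; b2: attacked by Kc2; b3: attacked by Kc2; a4: attacked by Qb3; b4: attacked by Qb3.
Legal moves for White: none.
In check with no legal moves → checkmate.

checkmate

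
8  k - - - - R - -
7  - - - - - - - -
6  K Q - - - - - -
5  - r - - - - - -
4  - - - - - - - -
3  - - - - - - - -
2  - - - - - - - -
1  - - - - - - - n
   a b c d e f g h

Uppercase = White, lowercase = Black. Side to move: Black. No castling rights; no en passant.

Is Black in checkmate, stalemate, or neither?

Black to move; black king on a8.
In check: yes, from the white rook on f8.
King squares — a7: attacked by Ka6; b7: attacked by Ka6; b8: attacked by Qb6.
Legal moves for Black: none.
In check with no legal moves → checkmate.

checkmate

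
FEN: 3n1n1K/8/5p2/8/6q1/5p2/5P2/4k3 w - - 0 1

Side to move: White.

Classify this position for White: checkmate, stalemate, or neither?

stalemate

White to move; white king on h8.
In check: no.
King squares — g7: attacked by Qg4; h7: attacked by Nf8; g8: attacked by Qg4.
Legal moves for White: none.
Not in check and no legal moves → stalemate.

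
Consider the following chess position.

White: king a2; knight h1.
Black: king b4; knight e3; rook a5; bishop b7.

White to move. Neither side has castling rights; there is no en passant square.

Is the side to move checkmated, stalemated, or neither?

White to move; white king on a2.
In check: yes, from the black rook on a5.
Legal moves for White: Kb2, Kb1.
White is in check but has 2 legal moves → neither.

neither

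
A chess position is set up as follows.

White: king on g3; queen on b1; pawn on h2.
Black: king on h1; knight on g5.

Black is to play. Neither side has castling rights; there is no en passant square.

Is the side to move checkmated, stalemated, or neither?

checkmate

Black to move; black king on h1.
In check: yes, from the white queen on b1.
King squares — g1: attacked by Qb1; g2: attacked by Kg3; h2: attacked by Kg3.
Legal moves for Black: none.
In check with no legal moves → checkmate.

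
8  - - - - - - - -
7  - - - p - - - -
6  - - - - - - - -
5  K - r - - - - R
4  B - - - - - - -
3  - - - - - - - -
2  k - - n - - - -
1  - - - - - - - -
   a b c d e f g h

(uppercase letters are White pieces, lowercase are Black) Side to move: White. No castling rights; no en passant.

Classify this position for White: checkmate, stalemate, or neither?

neither

White to move; white king on a5.
In check: yes, from the black rook on c5.
King squares — a4: own bishop; b4: available; b5: attacked by Rc5; a6: available; b6: available.
Legal moves for White: Kb6, Ka6, Kb4, Rxc5, Bb5.
White is in check but has 5 legal moves → neither.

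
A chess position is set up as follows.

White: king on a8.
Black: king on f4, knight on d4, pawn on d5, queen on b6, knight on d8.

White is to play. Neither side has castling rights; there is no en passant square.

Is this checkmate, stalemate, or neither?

White to move; white king on a8.
In check: no.
King squares — a7: attacked by Qb6; b7: attacked by Qb6; b8: attacked by Qb6.
Legal moves for White: none.
Not in check and no legal moves → stalemate.

stalemate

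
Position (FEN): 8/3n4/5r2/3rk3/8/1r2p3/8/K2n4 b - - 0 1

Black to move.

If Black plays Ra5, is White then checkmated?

yes

After Ra5: white king on a1; in check: yes, from the black rook on a5.
King squares — b1: attacked by Rb3; a2: attacked by Ra5; b2: attacked by Nd1.
White has no legal moves → checkmate.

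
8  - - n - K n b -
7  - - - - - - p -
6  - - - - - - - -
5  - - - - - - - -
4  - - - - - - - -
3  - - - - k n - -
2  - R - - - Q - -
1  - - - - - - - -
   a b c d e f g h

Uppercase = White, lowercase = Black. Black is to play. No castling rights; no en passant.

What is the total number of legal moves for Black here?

3

Black to move; king on e3.
In check: yes, from the white queen on f2.
Legal moves: Kf4, Ke4, Kd3.
Count: 3.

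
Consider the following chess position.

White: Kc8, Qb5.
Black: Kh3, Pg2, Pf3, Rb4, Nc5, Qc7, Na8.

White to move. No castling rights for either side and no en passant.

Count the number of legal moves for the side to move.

0

White to move; king on c8.
In check: yes, from the black queen on c7.
Legal moves: none.
Count: 0.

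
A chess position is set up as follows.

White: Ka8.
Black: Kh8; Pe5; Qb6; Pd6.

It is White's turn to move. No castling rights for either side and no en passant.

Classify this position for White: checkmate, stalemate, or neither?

White to move; white king on a8.
In check: no.
King squares — a7: attacked by Qb6; b7: attacked by Qb6; b8: attacked by Qb6.
Legal moves for White: none.
Not in check and no legal moves → stalemate.

stalemate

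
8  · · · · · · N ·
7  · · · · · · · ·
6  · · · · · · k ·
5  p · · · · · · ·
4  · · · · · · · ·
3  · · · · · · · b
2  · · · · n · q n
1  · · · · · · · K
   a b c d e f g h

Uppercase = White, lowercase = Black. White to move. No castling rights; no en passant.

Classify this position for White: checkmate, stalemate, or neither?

White to move; white king on h1.
In check: yes, from the black queen on g2.
King squares — g1: attacked by Ne2; g2: attacked by Bh3; h2: attacked by Qg2.
Legal moves for White: none.
In check with no legal moves → checkmate.

checkmate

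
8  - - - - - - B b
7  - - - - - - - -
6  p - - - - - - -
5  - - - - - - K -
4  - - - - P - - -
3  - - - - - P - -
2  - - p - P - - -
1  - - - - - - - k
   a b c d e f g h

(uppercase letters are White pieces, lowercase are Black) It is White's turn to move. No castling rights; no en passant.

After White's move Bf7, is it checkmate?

After Bf7: black king on h1; in check: no.
Black is not in check, so this cannot be checkmate.

no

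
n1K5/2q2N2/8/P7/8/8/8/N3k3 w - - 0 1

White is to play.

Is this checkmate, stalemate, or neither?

checkmate

White to move; white king on c8.
In check: yes, from the black queen on c7.
King squares — b7: attacked by Qc7; c7: attacked by Na8; d7: attacked by Qc7; b8: attacked by Qc7; d8: attacked by Qc7.
Legal moves for White: none.
In check with no legal moves → checkmate.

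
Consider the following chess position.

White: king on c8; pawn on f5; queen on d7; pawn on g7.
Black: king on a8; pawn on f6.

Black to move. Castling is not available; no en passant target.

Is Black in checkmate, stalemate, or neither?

Black to move; black king on a8.
In check: no.
King squares — a7: attacked by Qd7; b7: attacked by Qd7; b8: attacked by Kc8.
Legal moves for Black: none.
Not in check and no legal moves → stalemate.

stalemate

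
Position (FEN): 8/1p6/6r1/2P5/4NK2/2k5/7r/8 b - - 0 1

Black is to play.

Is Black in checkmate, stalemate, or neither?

Black to move; black king on c3.
In check: yes, from the white knight on e4.
King squares — b2: available; c2: available; d2: attacked by Ne4; b3: available; d3: available; b4: available; c4: available; d4: available.
Legal moves for Black: Kd4, Kc4, Kb4, Kd3, Kb3, Kc2, Kb2.
Black is in check but has 7 legal moves → neither.

neither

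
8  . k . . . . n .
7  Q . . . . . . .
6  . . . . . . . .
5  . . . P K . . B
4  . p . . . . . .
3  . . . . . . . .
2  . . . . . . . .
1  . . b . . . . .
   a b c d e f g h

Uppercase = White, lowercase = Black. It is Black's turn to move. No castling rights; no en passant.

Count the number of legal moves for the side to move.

Black to move; king on b8.
In check: yes, from the white queen on a7.
Legal moves: Kc8, Kxa7.
Count: 2.

2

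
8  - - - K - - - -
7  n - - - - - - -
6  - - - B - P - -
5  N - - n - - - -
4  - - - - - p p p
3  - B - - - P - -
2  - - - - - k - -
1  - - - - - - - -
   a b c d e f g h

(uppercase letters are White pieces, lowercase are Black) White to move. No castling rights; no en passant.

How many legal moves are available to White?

White to move; king on d8.
In check: no.
Legal moves: Ke8, Kd7, Bf8, Bb8, Be7, Bc7, Be5, Bc5+, Bxf4, Bb4, Ba3, Nb7, Nc6, Nc4, Bxd5, Bc4, Ba4, Bc2, Ba2, Bd1, fxg4, f7.
Count: 22.

22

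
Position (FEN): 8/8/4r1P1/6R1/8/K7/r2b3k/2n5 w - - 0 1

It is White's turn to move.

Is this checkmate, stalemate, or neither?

checkmate

White to move; white king on a3.
In check: yes, from the black rook on a2.
King squares — a2: attacked by Nc1; b2: attacked by Ra2; b3: attacked by Nc1; a4: attacked by Ra2; b4: attacked by Bd2.
Legal moves for White: none.
In check with no legal moves → checkmate.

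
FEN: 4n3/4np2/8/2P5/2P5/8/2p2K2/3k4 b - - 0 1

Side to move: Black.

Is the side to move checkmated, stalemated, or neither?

Black to move; black king on d1.
In check: no.
Legal moves for Black: Ng7, Nc7, Nf6, Nd6, Ng8, Nc8, Ng6, Nc6, Nf5, Nd5, Kd2, Kc1, f6, c1=Q, c1=R, c1=B, c1=N, f5.
Black has 18 legal moves and is not in check → neither.

neither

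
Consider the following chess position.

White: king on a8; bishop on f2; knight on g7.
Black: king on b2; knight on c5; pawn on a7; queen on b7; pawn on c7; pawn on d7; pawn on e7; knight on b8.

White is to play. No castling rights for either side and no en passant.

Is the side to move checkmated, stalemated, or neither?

checkmate

White to move; white king on a8.
In check: yes, from the black queen on b7.
King squares — a7: attacked by Qb7; b7: attacked by Nc5; b8: attacked by Qb7.
Legal moves for White: none.
In check with no legal moves → checkmate.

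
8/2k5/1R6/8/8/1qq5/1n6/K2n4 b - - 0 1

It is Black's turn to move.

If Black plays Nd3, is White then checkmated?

After Nd3: white king on a1; in check: yes, from the black queen on c3.
King squares — b1: attacked by Qb3; a2: attacked by Qb3; b2: attacked by Nd1.
White has no legal moves → checkmate.

yes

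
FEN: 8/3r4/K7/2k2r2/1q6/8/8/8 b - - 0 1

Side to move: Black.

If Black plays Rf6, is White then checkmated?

yes

After Rf6: white king on a6; in check: yes, from the black rook on f6.
King squares — a5: attacked by Qb4; b5: attacked by Qb4; b6: attacked by Qb4; a7: attacked by Rd7; b7: attacked by Qb4.
White has no legal moves → checkmate.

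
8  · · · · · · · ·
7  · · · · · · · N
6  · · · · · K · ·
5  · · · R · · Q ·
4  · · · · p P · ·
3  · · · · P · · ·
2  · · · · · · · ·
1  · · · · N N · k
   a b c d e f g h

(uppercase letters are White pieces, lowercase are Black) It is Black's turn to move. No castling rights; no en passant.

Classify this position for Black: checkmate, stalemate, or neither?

Black to move; black king on h1.
In check: no.
King squares — g1: attacked by Qg5; g2: attacked by Ne1; h2: attacked by Nf1.
Legal moves for Black: none.
Not in check and no legal moves → stalemate.

stalemate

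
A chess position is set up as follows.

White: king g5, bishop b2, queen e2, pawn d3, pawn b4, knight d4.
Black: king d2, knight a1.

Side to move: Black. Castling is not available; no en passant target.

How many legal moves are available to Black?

Black to move; king on d2.
In check: yes, from the white queen on e2.
Legal moves: none.
Count: 0.

0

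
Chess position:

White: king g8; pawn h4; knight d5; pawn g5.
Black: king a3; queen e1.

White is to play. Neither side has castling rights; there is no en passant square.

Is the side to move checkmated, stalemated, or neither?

White to move; white king on g8.
In check: no.
Legal moves for White: Kh8, Kf8, Kh7, Kg7, Kf7, Ne7, Nc7, Nf6, Nb6, Nf4, Nb4, Ne3, Nc3, g6, h5.
White has 15 legal moves and is not in check → neither.

neither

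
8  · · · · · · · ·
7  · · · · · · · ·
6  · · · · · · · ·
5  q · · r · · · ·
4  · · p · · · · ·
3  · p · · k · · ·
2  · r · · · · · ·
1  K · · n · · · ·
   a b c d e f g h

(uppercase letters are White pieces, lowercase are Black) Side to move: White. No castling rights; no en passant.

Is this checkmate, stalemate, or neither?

checkmate

White to move; white king on a1.
In check: yes, from the black queen on a5.
King squares — b1: attacked by Rb2; a2: attacked by Rb2; b2: attacked by Nd1.
Legal moves for White: none.
In check with no legal moves → checkmate.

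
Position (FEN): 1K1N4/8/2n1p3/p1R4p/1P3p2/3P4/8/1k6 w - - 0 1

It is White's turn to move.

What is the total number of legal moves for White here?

6

White to move; king on b8.
In check: yes, from the black knight on c6.
Legal moves: Kc8, Ka8, Kc7, Kb7, Nxc6, Rxc6.
Count: 6.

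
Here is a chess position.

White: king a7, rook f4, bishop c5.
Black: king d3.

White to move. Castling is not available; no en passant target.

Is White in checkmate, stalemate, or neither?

neither

White to move; white king on a7.
In check: no.
Legal moves for White include: Kb8, Ka8, Kb7, Kb6, Ka6, Bf8, Be7, Bd6, Bb6, Bd4, Bb4, Be3, Ba3, Bf2, Bg1, Rf8, Rf7, Rf6, ... (list truncated; more exist).
White has legal moves and is not in check → neither.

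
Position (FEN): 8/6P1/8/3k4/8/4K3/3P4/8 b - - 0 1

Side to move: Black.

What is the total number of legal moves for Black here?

6

Black to move; king on d5.
In check: no.
Legal moves: Ke6, Kd6, Kc6, Ke5, Kc5, Kc4.
Count: 6.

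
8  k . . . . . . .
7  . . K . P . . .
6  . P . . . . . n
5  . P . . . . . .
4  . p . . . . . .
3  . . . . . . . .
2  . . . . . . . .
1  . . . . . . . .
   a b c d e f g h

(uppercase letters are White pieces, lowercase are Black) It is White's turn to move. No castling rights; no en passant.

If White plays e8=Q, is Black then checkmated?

yes

After e8=Q: black king on a8; in check: yes, from the white queen on e8.
King squares — a7: attacked by Pb6; b7: attacked by Kc7; b8: attacked by Kc7.
Black has no legal moves → checkmate.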